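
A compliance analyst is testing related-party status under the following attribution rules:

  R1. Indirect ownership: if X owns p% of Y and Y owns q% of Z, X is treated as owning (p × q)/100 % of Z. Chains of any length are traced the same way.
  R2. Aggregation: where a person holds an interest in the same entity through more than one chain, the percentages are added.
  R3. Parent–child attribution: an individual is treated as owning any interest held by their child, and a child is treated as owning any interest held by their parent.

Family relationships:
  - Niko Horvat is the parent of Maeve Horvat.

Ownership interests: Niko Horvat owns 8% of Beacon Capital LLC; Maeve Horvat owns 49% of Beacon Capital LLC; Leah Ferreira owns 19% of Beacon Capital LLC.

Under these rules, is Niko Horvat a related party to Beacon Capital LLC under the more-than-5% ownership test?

By parent–child attribution (R3), Niko Horvat is treated as also owning Maeve Horvat's interest in Beacon Capital LLC, giving 8% + 49% = 57%.
Direct interest in Beacon Capital LLC: 57%.
57% exceeds the 5% threshold, so Niko is a related party to Beacon Capital LLC.

Yes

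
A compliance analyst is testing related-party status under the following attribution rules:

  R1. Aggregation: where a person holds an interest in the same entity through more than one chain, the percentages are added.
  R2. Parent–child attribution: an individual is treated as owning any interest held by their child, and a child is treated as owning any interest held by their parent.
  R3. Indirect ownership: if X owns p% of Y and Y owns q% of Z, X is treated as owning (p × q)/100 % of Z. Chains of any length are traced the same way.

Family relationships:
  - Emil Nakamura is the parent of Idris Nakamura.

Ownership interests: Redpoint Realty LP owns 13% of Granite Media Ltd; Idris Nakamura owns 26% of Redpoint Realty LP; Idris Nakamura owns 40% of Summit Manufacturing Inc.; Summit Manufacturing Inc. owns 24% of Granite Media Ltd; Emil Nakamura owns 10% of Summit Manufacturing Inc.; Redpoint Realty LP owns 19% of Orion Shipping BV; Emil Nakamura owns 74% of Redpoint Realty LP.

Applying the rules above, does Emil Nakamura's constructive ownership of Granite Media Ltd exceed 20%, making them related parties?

Yes

By parent–child attribution (R2), Emil Nakamura is treated as also owning Idris Nakamura's interest in Redpoint Realty LP, giving 74% + 26% = 100%.
By parent–child attribution (R2), Emil Nakamura is treated as also owning Idris Nakamura's interest in Summit Manufacturing Inc, giving 10% + 40% = 50%.
Chain via Redpoint Realty LP (R3): 100% × 13% = 13% of Granite Media Ltd.
Chain via Summit Manufacturing Inc. (R3): 50% × 24% = 12% of Granite Media Ltd.
Aggregating (R1): 13% + 12% = 25%.
25% exceeds the 20% threshold, so Emil is a related party to Granite Media Ltd.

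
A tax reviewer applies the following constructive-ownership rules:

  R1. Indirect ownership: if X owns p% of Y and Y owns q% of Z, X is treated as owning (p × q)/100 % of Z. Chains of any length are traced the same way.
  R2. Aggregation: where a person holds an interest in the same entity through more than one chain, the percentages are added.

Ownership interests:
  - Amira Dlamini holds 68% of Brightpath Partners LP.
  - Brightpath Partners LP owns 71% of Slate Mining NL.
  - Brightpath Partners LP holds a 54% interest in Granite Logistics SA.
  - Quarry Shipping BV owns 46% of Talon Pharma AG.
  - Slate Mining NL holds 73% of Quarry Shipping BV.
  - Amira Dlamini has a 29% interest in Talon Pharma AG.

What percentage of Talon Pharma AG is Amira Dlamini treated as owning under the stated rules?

Chain via Brightpath Partners LP → Slate Mining NL → Quarry Shipping BV (R1): 68% × 71% × 73% × 46% = 16.212424% of Talon Pharma AG.
Direct interest in Talon Pharma AG: 29%.
Aggregating (R2): 16.212424% + 29% = 45.212424%.

45.212424%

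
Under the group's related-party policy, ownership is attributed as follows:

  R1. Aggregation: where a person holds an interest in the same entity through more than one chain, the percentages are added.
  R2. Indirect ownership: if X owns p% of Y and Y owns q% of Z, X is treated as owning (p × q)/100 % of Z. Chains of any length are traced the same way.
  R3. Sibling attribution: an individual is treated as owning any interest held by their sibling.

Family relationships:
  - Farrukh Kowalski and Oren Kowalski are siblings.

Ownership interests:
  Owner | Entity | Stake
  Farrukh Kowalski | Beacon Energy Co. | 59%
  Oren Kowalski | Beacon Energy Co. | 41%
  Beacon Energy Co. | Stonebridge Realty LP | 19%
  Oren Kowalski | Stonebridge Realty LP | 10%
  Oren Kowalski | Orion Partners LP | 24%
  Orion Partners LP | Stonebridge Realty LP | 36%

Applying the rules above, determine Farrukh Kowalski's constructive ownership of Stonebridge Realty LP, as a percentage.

37.64%

By sibling attribution (R3), Farrukh Kowalski is treated as also owning Oren Kowalski's interest in Beacon Energy Co, giving 59% + 41% = 100%.
By sibling attribution (R3), Farrukh Kowalski is treated as owning Oren Kowalski's 24% interest in Orion Partners LP.
By sibling attribution (R3), Farrukh Kowalski is treated as owning Oren Kowalski's 10% interest in Stonebridge Realty LP.
Chain via Beacon Energy Co. (R2): 100% × 19% = 19% of Stonebridge Realty LP.
Chain via Orion Partners LP (R2): 24% × 36% = 8.64% of Stonebridge Realty LP.
Direct interest in Stonebridge Realty LP: 10%.
Aggregating (R1): 19% + 8.64% + 10% = 37.64%.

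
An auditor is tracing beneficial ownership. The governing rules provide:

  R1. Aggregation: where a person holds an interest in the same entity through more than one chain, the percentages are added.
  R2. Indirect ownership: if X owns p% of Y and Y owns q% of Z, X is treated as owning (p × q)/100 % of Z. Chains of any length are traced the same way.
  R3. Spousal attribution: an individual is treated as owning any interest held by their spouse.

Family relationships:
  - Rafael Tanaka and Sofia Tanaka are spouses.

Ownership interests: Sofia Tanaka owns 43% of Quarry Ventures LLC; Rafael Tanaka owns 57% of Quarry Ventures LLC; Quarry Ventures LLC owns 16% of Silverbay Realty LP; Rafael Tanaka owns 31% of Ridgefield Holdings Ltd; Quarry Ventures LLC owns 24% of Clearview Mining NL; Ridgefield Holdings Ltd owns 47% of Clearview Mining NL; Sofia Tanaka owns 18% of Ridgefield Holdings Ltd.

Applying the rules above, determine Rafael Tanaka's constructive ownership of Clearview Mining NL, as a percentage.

47.03%

By spousal attribution (R3), Rafael Tanaka is treated as also owning Sofia Tanaka's interest in Quarry Ventures LLC, giving 57% + 43% = 100%.
By spousal attribution (R3), Rafael Tanaka is treated as also owning Sofia Tanaka's interest in Ridgefield Holdings Ltd, giving 31% + 18% = 49%.
Chain via Quarry Ventures LLC (R2): 100% × 24% = 24% of Clearview Mining NL.
Chain via Ridgefield Holdings Ltd (R2): 49% × 47% = 23.03% of Clearview Mining NL.
Aggregating (R1): 24% + 23.03% = 47.03%.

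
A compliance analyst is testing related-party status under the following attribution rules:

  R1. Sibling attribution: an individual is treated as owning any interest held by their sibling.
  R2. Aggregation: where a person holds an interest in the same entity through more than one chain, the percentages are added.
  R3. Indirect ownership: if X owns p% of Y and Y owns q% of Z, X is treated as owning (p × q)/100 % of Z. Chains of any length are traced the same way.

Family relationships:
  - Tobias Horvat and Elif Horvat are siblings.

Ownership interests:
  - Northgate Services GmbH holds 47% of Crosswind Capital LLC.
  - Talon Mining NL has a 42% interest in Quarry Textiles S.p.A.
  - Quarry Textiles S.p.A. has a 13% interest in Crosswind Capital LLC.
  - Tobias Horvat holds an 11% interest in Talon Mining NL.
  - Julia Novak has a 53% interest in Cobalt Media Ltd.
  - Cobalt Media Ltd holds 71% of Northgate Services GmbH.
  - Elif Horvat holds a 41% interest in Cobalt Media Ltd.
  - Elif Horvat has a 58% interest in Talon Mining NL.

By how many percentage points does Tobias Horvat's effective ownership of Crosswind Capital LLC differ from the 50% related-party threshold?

32.5509

By sibling attribution (R1), Tobias Horvat is treated as also owning Elif Horvat's interest in Talon Mining NL, giving 11% + 58% = 69%.
By sibling attribution (R1), Tobias Horvat is treated as owning Elif Horvat's 41% interest in Cobalt Media Ltd.
Chain via Talon Mining NL → Quarry Textiles S.p.A. (R3): 69% × 42% × 13% = 3.7674% of Crosswind Capital LLC.
Chain via Cobalt Media Ltd → Northgate Services GmbH (R3): 41% × 71% × 47% = 13.6817% of Crosswind Capital LLC.
Aggregating (R2): 3.7674% + 13.6817% = 17.4491%.
17.4491% falls short of the 50% threshold by 32.5509 percentage points.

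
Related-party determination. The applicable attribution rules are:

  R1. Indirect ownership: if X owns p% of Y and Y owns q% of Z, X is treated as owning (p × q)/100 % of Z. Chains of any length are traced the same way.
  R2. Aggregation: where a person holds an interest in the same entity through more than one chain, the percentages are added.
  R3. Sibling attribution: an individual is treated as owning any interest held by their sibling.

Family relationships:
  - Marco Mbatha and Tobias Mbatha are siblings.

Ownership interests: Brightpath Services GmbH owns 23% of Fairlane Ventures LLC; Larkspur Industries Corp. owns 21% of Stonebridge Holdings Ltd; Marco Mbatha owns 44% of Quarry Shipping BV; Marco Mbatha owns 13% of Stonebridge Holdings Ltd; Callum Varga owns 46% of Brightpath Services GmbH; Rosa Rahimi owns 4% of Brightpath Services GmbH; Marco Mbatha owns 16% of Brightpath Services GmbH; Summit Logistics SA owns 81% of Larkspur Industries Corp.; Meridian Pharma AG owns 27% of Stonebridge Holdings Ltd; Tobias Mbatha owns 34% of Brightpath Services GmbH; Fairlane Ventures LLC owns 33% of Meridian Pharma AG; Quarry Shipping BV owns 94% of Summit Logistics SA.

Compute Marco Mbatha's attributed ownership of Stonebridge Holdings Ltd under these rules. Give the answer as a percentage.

By sibling attribution (R3), Marco Mbatha is treated as also owning Tobias Mbatha's interest in Brightpath Services GmbH, giving 16% + 34% = 50%.
Chain via Quarry Shipping BV → Summit Logistics SA → Larkspur Industries Corp. (R1): 44% × 94% × 81% × 21% = 7.035336% of Stonebridge Holdings Ltd.
Chain via Brightpath Services GmbH → Fairlane Ventures LLC → Meridian Pharma AG (R1): 50% × 23% × 33% × 27% = 1.02465% of Stonebridge Holdings Ltd.
Direct interest in Stonebridge Holdings Ltd: 13%.
Aggregating (R2): 7.035336% + 1.02465% + 13% = 21.059986%.

21.059986%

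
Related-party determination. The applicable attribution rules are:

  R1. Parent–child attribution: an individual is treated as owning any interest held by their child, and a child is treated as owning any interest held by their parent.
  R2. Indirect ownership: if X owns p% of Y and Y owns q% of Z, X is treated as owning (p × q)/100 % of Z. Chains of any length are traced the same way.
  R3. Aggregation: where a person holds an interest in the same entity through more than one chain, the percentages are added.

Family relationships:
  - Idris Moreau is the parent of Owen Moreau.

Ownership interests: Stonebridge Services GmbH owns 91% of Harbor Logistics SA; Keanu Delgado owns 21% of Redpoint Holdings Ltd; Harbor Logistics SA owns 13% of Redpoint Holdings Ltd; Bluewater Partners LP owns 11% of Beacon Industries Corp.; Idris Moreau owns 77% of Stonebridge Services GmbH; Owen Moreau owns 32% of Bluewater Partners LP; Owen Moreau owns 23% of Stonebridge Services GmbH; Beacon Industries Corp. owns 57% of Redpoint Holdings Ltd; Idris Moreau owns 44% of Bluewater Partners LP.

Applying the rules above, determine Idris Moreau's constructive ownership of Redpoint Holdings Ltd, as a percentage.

By parent–child attribution (R1), Idris Moreau is treated as also owning Owen Moreau's interest in Bluewater Partners LP, giving 44% + 32% = 76%.
By parent–child attribution (R1), Idris Moreau is treated as also owning Owen Moreau's interest in Stonebridge Services GmbH, giving 77% + 23% = 100%.
Chain via Bluewater Partners LP → Beacon Industries Corp. (R2): 76% × 11% × 57% = 4.7652% of Redpoint Holdings Ltd.
Chain via Stonebridge Services GmbH → Harbor Logistics SA (R2): 100% × 91% × 13% = 11.83% of Redpoint Holdings Ltd.
Aggregating (R3): 4.7652% + 11.83% = 16.5952%.

16.5952%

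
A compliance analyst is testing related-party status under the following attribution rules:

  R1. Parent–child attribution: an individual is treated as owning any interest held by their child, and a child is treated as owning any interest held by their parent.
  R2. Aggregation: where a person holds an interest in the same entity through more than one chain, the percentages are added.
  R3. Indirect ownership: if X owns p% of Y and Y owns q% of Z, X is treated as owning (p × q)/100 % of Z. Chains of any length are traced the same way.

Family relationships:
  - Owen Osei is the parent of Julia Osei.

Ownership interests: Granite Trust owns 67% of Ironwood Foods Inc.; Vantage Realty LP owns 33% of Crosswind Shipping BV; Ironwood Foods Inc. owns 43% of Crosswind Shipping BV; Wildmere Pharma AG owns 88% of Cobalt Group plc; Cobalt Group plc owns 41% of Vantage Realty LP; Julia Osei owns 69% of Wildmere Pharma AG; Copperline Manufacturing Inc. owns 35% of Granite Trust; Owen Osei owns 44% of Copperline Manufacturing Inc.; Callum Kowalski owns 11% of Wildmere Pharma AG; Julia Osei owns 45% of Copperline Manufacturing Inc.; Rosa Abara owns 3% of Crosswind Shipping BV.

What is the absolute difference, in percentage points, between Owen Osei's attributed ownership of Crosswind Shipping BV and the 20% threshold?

By parent–child attribution (R1), Owen Osei is treated as also owning Julia Osei's interest in Copperline Manufacturing Inc, giving 44% + 45% = 89%.
By parent–child attribution (R1), Owen Osei is treated as owning Julia Osei's 69% interest in Wildmere Pharma AG.
Chain via Copperline Manufacturing Inc. → Granite Trust → Ironwood Foods Inc. (R3): 89% × 35% × 67% × 43% = 8.974315% of Crosswind Shipping BV.
Chain via Wildmere Pharma AG → Cobalt Group plc → Vantage Realty LP (R3): 69% × 88% × 41% × 33% = 8.215416% of Crosswind Shipping BV.
Aggregating (R2): 8.974315% + 8.215416% = 17.189731%.
17.189731% falls short of the 20% threshold by 2.810269 percentage points.

2.810269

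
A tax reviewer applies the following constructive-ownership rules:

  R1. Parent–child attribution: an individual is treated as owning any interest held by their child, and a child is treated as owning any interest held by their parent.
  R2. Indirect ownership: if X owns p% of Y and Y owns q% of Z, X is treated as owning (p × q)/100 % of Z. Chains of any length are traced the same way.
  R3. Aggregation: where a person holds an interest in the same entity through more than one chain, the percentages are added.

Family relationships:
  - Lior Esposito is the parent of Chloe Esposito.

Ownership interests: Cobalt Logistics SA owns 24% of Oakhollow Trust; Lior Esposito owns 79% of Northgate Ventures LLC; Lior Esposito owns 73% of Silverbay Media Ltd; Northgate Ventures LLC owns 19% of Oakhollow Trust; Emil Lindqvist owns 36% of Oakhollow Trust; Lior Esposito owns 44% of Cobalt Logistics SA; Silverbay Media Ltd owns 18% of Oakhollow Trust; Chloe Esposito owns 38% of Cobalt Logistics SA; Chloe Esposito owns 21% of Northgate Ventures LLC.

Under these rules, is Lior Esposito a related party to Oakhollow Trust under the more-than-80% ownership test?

No

By parent–child attribution (R1), Lior Esposito is treated as also owning Chloe Esposito's interest in Cobalt Logistics SA, giving 44% + 38% = 82%.
By parent–child attribution (R1), Lior Esposito is treated as also owning Chloe Esposito's interest in Northgate Ventures LLC, giving 79% + 21% = 100%.
Chain via Silverbay Media Ltd (R2): 73% × 18% = 13.14% of Oakhollow Trust.
Chain via Cobalt Logistics SA (R2): 82% × 24% = 19.68% of Oakhollow Trust.
Chain via Northgate Ventures LLC (R2): 100% × 19% = 19% of Oakhollow Trust.
Aggregating (R3): 13.14% + 19.68% + 19% = 51.82%.
51.82% does not exceed the 80% threshold, so Lior is not a related party to Oakhollow Trust.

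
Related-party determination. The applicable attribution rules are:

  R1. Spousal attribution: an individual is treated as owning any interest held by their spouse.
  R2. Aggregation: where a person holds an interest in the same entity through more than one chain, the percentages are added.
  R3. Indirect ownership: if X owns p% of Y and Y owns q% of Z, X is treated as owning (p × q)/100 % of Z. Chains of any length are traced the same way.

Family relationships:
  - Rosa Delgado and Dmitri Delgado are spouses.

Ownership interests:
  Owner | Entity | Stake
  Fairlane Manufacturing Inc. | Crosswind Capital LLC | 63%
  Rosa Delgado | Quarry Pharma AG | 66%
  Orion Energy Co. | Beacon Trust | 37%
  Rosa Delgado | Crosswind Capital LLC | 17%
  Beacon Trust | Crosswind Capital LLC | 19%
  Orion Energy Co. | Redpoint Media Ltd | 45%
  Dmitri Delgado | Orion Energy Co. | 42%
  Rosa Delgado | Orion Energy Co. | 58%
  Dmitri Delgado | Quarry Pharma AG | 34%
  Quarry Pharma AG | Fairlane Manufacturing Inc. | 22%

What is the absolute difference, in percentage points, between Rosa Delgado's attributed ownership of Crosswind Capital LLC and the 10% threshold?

By spousal attribution (R1), Rosa Delgado is treated as also owning Dmitri Delgado's interest in Orion Energy Co, giving 58% + 42% = 100%.
By spousal attribution (R1), Rosa Delgado is treated as also owning Dmitri Delgado's interest in Quarry Pharma AG, giving 66% + 34% = 100%.
Chain via Orion Energy Co. → Beacon Trust (R3): 100% × 37% × 19% = 7.03% of Crosswind Capital LLC.
Chain via Quarry Pharma AG → Fairlane Manufacturing Inc. (R3): 100% × 22% × 63% = 13.86% of Crosswind Capital LLC.
Direct interest in Crosswind Capital LLC: 17%.
Aggregating (R2): 7.03% + 13.86% + 17% = 37.89%.
37.89% exceeds the 10% threshold by 27.89 percentage points.

27.89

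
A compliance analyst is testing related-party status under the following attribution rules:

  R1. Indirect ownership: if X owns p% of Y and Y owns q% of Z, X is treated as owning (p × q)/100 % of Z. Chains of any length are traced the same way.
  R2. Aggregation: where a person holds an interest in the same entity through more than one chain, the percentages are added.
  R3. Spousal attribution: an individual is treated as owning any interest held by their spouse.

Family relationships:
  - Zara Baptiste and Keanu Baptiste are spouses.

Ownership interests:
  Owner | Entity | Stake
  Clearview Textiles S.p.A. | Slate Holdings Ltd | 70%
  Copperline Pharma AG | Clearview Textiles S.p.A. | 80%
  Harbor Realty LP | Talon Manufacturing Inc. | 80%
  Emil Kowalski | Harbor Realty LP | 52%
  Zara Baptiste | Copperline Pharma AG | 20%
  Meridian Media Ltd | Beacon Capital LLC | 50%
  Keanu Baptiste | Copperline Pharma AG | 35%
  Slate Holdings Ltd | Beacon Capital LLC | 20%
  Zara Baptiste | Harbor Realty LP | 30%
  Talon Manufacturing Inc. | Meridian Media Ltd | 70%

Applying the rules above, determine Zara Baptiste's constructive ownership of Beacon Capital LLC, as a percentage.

By spousal attribution (R3), Zara Baptiste is treated as also owning Keanu Baptiste's interest in Copperline Pharma AG, giving 20% + 35% = 55%.
Chain via Copperline Pharma AG → Clearview Textiles S.p.A. → Slate Holdings Ltd (R1): 55% × 80% × 70% × 20% = 6.16% of Beacon Capital LLC.
Chain via Harbor Realty LP → Talon Manufacturing Inc. → Meridian Media Ltd (R1): 30% × 80% × 70% × 50% = 8.4% of Beacon Capital LLC.
Aggregating (R2): 6.16% + 8.4% = 14.56%.

14.56%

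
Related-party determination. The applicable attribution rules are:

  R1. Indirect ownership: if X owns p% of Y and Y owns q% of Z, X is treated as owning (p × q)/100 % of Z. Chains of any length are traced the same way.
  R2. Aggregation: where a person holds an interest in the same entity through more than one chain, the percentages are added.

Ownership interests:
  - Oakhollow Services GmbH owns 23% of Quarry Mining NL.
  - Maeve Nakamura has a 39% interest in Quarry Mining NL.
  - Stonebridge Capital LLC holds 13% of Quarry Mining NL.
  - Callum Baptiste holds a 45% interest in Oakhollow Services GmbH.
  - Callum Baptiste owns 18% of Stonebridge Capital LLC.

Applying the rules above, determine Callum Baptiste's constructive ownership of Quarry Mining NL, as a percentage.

12.69%

Chain via Oakhollow Services GmbH (R1): 45% × 23% = 10.35% of Quarry Mining NL.
Chain via Stonebridge Capital LLC (R1): 18% × 13% = 2.34% of Quarry Mining NL.
Aggregating (R2): 10.35% + 2.34% = 12.69%.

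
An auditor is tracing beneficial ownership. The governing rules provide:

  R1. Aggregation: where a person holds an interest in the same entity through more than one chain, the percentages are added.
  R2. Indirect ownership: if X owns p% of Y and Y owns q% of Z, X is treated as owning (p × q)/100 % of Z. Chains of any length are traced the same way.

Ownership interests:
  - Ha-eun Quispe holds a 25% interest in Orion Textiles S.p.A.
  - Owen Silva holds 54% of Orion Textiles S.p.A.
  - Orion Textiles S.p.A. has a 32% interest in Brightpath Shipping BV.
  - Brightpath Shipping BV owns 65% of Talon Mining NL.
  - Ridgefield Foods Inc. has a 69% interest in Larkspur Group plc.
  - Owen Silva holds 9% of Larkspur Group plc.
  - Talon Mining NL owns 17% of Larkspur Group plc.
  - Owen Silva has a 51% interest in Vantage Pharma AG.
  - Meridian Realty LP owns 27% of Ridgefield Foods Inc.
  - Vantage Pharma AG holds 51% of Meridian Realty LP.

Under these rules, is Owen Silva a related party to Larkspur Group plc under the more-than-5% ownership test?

Yes

Chain via Orion Textiles S.p.A. → Brightpath Shipping BV → Talon Mining NL (R2): 54% × 32% × 65% × 17% = 1.90944% of Larkspur Group plc.
Chain via Vantage Pharma AG → Meridian Realty LP → Ridgefield Foods Inc. (R2): 51% × 51% × 27% × 69% = 4.845663% of Larkspur Group plc.
Direct interest in Larkspur Group plc: 9%.
Aggregating (R1): 1.90944% + 4.845663% + 9% = 15.755103%.
15.755103% exceeds the 5% threshold, so Owen is a related party to Larkspur Group plc.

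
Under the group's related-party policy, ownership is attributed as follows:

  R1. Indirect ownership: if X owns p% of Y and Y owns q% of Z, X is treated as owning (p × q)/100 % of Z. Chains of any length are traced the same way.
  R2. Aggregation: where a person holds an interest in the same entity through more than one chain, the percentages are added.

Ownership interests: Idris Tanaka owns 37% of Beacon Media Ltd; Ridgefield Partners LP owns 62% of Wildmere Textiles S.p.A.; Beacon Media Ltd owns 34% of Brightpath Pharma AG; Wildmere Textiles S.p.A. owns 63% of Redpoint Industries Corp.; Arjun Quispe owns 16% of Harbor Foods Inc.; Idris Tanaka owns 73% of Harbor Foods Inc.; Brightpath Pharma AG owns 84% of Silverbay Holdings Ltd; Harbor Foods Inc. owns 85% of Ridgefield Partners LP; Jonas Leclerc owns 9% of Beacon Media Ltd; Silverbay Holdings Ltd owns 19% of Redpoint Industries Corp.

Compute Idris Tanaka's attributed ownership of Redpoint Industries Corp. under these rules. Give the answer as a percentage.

Chain via Beacon Media Ltd → Brightpath Pharma AG → Silverbay Holdings Ltd (R1): 37% × 34% × 84% × 19% = 2.007768% of Redpoint Industries Corp.
Chain via Harbor Foods Inc. → Ridgefield Partners LP → Wildmere Textiles S.p.A. (R1): 73% × 85% × 62% × 63% = 24.23673% of Redpoint Industries Corp.
Aggregating (R2): 2.007768% + 24.23673% = 26.244498%.

26.244498%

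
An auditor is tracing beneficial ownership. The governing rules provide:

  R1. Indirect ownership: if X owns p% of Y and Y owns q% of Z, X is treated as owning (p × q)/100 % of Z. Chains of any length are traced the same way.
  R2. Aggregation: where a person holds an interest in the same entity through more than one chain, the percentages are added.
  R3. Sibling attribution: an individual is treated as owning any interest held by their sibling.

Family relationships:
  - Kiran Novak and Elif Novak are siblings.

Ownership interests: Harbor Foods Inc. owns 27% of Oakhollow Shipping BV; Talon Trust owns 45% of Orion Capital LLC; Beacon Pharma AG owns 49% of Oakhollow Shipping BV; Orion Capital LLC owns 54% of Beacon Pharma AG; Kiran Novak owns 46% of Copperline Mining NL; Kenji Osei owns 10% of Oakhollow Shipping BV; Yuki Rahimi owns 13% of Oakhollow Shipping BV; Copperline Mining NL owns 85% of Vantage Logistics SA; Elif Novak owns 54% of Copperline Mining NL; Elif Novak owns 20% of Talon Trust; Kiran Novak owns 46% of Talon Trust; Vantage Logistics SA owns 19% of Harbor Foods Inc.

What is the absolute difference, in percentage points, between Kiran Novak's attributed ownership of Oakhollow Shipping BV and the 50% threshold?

37.78088

By sibling attribution (R3), Kiran Novak is treated as also owning Elif Novak's interest in Talon Trust, giving 46% + 20% = 66%.
By sibling attribution (R3), Kiran Novak is treated as also owning Elif Novak's interest in Copperline Mining NL, giving 46% + 54% = 100%.
Chain via Talon Trust → Orion Capital LLC → Beacon Pharma AG (R1): 66% × 45% × 54% × 49% = 7.85862% of Oakhollow Shipping BV.
Chain via Copperline Mining NL → Vantage Logistics SA → Harbor Foods Inc. (R1): 100% × 85% × 19% × 27% = 4.3605% of Oakhollow Shipping BV.
Aggregating (R2): 7.85862% + 4.3605% = 12.21912%.
12.21912% falls short of the 50% threshold by 37.78088 percentage points.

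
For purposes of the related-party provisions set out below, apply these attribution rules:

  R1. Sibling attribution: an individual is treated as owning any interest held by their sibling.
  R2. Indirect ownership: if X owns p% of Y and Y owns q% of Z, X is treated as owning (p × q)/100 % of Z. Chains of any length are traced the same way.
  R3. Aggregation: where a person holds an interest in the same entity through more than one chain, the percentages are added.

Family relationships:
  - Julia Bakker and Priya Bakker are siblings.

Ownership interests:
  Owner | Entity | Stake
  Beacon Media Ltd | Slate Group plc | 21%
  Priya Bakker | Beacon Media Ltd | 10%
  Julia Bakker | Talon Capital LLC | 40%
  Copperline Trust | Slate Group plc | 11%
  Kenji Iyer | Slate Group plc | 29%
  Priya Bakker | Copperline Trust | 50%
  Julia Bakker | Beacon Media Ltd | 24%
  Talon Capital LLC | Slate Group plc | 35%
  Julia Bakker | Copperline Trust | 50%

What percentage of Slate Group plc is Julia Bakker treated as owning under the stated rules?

32.14%

By sibling attribution (R1), Julia Bakker is treated as also owning Priya Bakker's interest in Beacon Media Ltd, giving 24% + 10% = 34%.
By sibling attribution (R1), Julia Bakker is treated as also owning Priya Bakker's interest in Copperline Trust, giving 50% + 50% = 100%.
Chain via Beacon Media Ltd (R2): 34% × 21% = 7.14% of Slate Group plc.
Chain via Talon Capital LLC (R2): 40% × 35% = 14% of Slate Group plc.
Chain via Copperline Trust (R2): 100% × 11% = 11% of Slate Group plc.
Aggregating (R3): 7.14% + 14% + 11% = 32.14%.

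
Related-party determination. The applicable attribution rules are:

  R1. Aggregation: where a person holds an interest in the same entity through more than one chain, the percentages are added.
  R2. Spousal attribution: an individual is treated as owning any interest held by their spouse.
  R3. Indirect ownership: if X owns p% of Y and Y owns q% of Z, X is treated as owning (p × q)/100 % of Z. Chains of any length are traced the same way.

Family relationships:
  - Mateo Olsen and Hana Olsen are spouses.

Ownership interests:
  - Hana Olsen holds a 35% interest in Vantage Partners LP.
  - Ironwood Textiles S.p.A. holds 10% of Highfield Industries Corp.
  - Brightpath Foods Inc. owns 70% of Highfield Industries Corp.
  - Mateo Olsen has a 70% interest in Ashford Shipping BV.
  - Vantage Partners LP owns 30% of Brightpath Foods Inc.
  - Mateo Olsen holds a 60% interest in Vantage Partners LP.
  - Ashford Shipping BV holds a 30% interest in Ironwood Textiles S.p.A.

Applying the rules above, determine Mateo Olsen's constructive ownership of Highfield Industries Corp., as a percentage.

By spousal attribution (R2), Mateo Olsen is treated as also owning Hana Olsen's interest in Vantage Partners LP, giving 60% + 35% = 95%.
Chain via Vantage Partners LP → Brightpath Foods Inc. (R3): 95% × 30% × 70% = 19.95% of Highfield Industries Corp.
Chain via Ashford Shipping BV → Ironwood Textiles S.p.A. (R3): 70% × 30% × 10% = 2.1% of Highfield Industries Corp.
Aggregating (R1): 19.95% + 2.1% = 22.05%.

22.05%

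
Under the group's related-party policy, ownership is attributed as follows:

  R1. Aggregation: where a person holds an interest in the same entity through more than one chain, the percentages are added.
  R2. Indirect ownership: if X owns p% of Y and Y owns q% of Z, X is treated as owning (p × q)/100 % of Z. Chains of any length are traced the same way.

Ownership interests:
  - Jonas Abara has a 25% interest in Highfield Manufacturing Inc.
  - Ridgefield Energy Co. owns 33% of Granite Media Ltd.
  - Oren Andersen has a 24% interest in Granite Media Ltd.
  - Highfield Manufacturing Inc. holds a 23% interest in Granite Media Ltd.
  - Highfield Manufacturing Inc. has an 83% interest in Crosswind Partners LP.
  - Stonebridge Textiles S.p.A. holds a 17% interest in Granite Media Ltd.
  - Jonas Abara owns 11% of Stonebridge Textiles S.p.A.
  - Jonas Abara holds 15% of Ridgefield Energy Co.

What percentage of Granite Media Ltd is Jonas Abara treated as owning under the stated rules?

Chain via Ridgefield Energy Co. (R2): 15% × 33% = 4.95% of Granite Media Ltd.
Chain via Highfield Manufacturing Inc. (R2): 25% × 23% = 5.75% of Granite Media Ltd.
Chain via Stonebridge Textiles S.p.A. (R2): 11% × 17% = 1.87% of Granite Media Ltd.
Aggregating (R1): 4.95% + 5.75% + 1.87% = 12.57%.

12.57%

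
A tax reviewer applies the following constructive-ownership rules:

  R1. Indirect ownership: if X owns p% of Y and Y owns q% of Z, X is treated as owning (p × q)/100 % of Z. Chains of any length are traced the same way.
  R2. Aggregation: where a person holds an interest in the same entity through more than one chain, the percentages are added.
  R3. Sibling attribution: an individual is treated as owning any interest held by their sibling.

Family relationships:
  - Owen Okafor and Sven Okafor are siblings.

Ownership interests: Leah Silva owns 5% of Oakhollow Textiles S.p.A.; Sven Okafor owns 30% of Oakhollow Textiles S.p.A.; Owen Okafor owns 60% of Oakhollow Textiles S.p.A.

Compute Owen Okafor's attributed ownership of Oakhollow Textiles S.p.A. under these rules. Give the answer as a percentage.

90%

By sibling attribution (R3), Owen Okafor is treated as also owning Sven Okafor's interest in Oakhollow Textiles S.p.A, giving 60% + 30% = 90%.
Direct interest in Oakhollow Textiles S.p.A: 90%.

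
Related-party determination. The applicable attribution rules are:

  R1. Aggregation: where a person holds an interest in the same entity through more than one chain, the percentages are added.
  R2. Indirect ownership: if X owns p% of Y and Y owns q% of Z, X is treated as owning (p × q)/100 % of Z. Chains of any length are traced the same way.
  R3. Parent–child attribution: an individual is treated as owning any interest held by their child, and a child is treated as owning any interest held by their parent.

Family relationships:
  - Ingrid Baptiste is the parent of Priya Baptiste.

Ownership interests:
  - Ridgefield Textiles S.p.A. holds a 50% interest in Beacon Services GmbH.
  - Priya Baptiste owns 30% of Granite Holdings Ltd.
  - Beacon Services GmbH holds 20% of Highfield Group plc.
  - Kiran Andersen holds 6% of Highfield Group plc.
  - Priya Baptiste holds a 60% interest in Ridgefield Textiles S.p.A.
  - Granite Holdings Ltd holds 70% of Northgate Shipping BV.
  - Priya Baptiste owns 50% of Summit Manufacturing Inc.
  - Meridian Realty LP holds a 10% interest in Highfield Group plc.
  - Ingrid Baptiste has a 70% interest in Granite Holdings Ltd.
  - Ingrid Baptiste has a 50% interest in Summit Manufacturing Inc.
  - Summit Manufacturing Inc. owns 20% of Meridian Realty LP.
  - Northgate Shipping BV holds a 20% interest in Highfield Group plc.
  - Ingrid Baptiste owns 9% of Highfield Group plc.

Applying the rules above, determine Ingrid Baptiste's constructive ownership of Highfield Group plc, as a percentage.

By parent–child attribution (R3), Ingrid Baptiste is treated as also owning Priya Baptiste's interest in Summit Manufacturing Inc, giving 50% + 50% = 100%.
By parent–child attribution (R3), Ingrid Baptiste is treated as also owning Priya Baptiste's interest in Granite Holdings Ltd, giving 70% + 30% = 100%.
By parent–child attribution (R3), Ingrid Baptiste is treated as owning Priya Baptiste's 60% interest in Ridgefield Textiles S.p.A.
Chain via Summit Manufacturing Inc. → Meridian Realty LP (R2): 100% × 20% × 10% = 2% of Highfield Group plc.
Chain via Granite Holdings Ltd → Northgate Shipping BV (R2): 100% × 70% × 20% = 14% of Highfield Group plc.
Direct interest in Highfield Group plc: 9%.
Chain via Ridgefield Textiles S.p.A. → Beacon Services GmbH (R2): 60% × 50% × 20% = 6% of Highfield Group plc.
Aggregating (R1): 2% + 14% + 9% + 6% = 31%.

31%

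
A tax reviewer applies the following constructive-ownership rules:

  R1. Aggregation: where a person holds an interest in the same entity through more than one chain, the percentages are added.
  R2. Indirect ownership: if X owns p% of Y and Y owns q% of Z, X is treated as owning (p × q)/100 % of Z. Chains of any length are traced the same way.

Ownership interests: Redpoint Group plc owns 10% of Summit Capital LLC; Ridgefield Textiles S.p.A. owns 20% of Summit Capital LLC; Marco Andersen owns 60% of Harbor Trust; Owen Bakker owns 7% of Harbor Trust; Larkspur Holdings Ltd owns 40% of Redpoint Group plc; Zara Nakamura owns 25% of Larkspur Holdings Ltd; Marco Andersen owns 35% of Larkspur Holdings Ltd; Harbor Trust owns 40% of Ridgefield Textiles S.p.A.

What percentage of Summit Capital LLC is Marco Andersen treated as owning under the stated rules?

Chain via Harbor Trust → Ridgefield Textiles S.p.A. (R2): 60% × 40% × 20% = 4.8% of Summit Capital LLC.
Chain via Larkspur Holdings Ltd → Redpoint Group plc (R2): 35% × 40% × 10% = 1.4% of Summit Capital LLC.
Aggregating (R1): 4.8% + 1.4% = 6.2%.

6.2%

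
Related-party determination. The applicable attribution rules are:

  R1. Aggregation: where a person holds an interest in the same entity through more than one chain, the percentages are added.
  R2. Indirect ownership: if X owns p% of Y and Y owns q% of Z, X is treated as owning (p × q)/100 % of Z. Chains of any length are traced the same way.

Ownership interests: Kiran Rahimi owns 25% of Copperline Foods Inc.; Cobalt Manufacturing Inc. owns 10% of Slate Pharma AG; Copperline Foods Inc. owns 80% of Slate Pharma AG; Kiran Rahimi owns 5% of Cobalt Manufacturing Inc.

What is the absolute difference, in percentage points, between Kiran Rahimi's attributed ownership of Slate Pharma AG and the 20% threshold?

0.5

Chain via Cobalt Manufacturing Inc. (R2): 5% × 10% = 0.5% of Slate Pharma AG.
Chain via Copperline Foods Inc. (R2): 25% × 80% = 20% of Slate Pharma AG.
Aggregating (R1): 0.5% + 20% = 20.5%.
20.5% exceeds the 20% threshold by 0.5 percentage points.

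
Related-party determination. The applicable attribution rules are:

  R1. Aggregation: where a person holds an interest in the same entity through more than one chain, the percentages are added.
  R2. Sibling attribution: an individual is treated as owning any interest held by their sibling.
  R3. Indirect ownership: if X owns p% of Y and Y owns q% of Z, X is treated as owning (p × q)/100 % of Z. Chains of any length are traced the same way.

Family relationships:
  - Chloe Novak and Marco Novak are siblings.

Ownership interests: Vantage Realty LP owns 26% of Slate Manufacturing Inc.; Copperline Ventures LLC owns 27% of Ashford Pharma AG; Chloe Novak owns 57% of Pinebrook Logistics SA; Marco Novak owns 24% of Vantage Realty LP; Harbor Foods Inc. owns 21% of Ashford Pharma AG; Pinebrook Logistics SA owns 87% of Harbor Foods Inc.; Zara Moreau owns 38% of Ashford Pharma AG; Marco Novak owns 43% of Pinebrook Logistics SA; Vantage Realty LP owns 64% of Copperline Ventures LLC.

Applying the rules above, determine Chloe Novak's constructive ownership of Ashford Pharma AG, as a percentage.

22.4172%

By sibling attribution (R2), Chloe Novak is treated as also owning Marco Novak's interest in Pinebrook Logistics SA, giving 57% + 43% = 100%.
By sibling attribution (R2), Chloe Novak is treated as owning Marco Novak's 24% interest in Vantage Realty LP.
Chain via Pinebrook Logistics SA → Harbor Foods Inc. (R3): 100% × 87% × 21% = 18.27% of Ashford Pharma AG.
Chain via Vantage Realty LP → Copperline Ventures LLC (R3): 24% × 64% × 27% = 4.1472% of Ashford Pharma AG.
Aggregating (R1): 18.27% + 4.1472% = 22.4172%.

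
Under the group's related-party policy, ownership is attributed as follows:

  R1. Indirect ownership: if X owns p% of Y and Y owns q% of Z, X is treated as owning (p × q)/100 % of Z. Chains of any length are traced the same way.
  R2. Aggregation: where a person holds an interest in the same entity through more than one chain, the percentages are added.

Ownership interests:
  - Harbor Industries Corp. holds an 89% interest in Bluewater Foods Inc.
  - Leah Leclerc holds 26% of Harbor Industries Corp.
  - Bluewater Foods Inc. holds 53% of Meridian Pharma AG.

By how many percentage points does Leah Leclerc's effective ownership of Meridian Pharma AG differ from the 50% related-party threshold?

Chain via Harbor Industries Corp. → Bluewater Foods Inc. (R1): 26% × 89% × 53% = 12.2642% of Meridian Pharma AG.
12.2642% falls short of the 50% threshold by 37.7358 percentage points.

37.7358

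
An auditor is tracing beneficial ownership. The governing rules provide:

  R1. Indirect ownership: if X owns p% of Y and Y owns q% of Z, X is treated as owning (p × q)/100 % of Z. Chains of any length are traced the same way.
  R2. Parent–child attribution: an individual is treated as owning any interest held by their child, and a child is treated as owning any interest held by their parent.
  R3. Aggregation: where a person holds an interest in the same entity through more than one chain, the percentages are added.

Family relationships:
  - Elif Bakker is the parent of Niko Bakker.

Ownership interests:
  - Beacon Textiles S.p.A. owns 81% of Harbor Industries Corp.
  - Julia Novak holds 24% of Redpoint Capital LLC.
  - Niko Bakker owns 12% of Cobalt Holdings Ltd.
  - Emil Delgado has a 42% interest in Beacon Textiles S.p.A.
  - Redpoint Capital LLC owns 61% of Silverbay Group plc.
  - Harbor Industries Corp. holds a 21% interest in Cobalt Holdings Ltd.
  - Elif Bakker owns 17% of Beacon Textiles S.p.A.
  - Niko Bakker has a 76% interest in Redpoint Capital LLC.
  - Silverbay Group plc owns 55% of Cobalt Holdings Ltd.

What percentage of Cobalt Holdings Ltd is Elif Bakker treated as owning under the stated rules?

40.3897%

By parent–child attribution (R2), Elif Bakker is treated as owning Niko Bakker's 76% interest in Redpoint Capital LLC.
By parent–child attribution (R2), Elif Bakker is treated as owning Niko Bakker's 12% interest in Cobalt Holdings Ltd.
Chain via Beacon Textiles S.p.A. → Harbor Industries Corp. (R1): 17% × 81% × 21% = 2.8917% of Cobalt Holdings Ltd.
Chain via Redpoint Capital LLC → Silverbay Group plc (R1): 76% × 61% × 55% = 25.498% of Cobalt Holdings Ltd.
Direct interest in Cobalt Holdings Ltd: 12%.
Aggregating (R3): 2.8917% + 25.498% + 12% = 40.3897%.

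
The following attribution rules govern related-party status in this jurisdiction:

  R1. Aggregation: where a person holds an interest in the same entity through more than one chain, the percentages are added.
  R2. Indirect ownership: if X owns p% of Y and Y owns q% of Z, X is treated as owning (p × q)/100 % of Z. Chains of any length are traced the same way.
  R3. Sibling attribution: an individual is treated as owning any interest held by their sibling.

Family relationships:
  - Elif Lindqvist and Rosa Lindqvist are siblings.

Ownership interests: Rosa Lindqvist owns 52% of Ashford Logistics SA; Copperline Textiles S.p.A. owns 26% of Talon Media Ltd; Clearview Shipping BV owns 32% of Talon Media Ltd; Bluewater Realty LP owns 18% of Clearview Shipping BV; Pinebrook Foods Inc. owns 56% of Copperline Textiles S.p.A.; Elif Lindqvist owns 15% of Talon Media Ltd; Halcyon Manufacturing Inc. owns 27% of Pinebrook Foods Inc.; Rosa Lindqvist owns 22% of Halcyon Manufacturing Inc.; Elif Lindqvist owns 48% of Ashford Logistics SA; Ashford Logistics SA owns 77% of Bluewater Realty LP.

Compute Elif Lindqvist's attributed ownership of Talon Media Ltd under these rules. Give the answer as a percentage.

By sibling attribution (R3), Elif Lindqvist is treated as also owning Rosa Lindqvist's interest in Ashford Logistics SA, giving 48% + 52% = 100%.
By sibling attribution (R3), Elif Lindqvist is treated as owning Rosa Lindqvist's 22% interest in Halcyon Manufacturing Inc.
Chain via Ashford Logistics SA → Bluewater Realty LP → Clearview Shipping BV (R2): 100% × 77% × 18% × 32% = 4.4352% of Talon Media Ltd.
Direct interest in Talon Media Ltd: 15%.
Chain via Halcyon Manufacturing Inc. → Pinebrook Foods Inc. → Copperline Textiles S.p.A. (R2): 22% × 27% × 56% × 26% = 0.864864% of Talon Media Ltd.
Aggregating (R1): 4.4352% + 15% + 0.864864% = 20.300064%.

20.300064%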